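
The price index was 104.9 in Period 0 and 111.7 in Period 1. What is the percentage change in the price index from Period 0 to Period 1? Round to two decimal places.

Change = (111.7 − 104.9) / 104.9 × 100
       = 6.8 / 104.9 × 100 = 6.4824%

6.48%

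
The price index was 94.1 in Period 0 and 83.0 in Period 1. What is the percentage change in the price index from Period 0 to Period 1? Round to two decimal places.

Change = (83.0 − 94.1) / 94.1 × 100
       = -11.1 / 94.1 × 100 = -11.7960%

-11.80%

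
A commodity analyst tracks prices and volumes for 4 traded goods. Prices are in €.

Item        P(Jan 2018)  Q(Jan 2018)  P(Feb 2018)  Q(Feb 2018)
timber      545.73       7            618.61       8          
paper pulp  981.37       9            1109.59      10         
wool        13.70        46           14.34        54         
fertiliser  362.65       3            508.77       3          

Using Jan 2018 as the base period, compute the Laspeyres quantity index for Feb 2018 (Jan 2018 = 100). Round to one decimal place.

111.4

Laspeyres quantity index uses base-period prices as weights.
ΣP(Jan 2018)·Q(Feb 2018) = 545.73×8 + 981.37×10 + 13.70×54 + 362.65×3 = 4365.84 + 9813.7 + 739.8 + 1087.95 = 16007.29
ΣP(Jan 2018)·Q(Jan 2018) = 545.73×7 + 981.37×9 + 13.70×46 + 362.65×3 = 3820.11 + 8832.33 + 630.2 + 1087.95 = 14370.59
Index = 16007.29 / 14370.59 × 100 = 111.3892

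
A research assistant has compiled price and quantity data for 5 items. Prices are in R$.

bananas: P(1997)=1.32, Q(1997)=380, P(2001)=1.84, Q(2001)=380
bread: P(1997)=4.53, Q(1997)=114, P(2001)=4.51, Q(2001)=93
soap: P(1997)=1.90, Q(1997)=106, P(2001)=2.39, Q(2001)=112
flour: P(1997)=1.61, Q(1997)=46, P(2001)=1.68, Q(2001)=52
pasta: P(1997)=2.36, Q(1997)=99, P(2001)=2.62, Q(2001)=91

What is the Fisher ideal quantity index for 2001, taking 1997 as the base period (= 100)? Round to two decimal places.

Laspeyres component (base-period weights):
ΣP(1997)Q(2001) = 1.32×380 + 4.53×93 + 1.90×112 + 1.61×52 + 2.36×91 = 501.6 + 421.29 + 212.8 + 83.72 + 214.76 = 1434.17
ΣP(1997)Q(1997) = 1.32×380 + 4.53×114 + 1.90×106 + 1.61×46 + 2.36×99 = 501.6 + 516.42 + 201.4 + 74.06 + 233.64 = 1527.12
L = 1434.17 / 1527.12 × 100 = 93.9134
Paasche component (current-period weights):
ΣP(2001)Q(2001) = 1.84×380 + 4.51×93 + 2.39×112 + 1.68×52 + 2.62×91 = 699.2 + 419.43 + 267.68 + 87.36 + 238.42 = 1712.09
ΣP(2001)Q(1997) = 1.84×380 + 4.51×114 + 2.39×106 + 1.68×46 + 2.62×99 = 699.2 + 514.14 + 253.34 + 77.28 + 259.38 = 1803.34
P = 1712.09 / 1803.34 × 100 = 94.9399
Fisher = √(L × P) = √(93.9134 × 94.9399) = 94.4253

94.43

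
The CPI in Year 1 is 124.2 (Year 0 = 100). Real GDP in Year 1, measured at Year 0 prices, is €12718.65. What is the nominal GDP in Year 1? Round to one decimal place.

15796.6

Nominal = Real × (Index/100) = 12718.65 × (124.2/100)
        = 12718.65 × 1.242 = 15796.5633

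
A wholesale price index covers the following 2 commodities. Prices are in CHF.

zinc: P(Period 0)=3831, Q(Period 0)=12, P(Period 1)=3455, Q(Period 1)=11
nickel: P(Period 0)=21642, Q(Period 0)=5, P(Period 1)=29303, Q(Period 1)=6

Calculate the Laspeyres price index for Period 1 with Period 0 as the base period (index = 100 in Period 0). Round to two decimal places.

Laspeyres price index uses base-period quantities as weights.
ΣP(Period 1)·Q(Period 0) = 3455×12 + 29303×5 = 41460 + 146515 = 187975
ΣP(Period 0)·Q(Period 0) = 3831×12 + 21642×5 = 45972 + 108210 = 154182
Index = 187975 / 154182 × 100 = 121.9176

121.92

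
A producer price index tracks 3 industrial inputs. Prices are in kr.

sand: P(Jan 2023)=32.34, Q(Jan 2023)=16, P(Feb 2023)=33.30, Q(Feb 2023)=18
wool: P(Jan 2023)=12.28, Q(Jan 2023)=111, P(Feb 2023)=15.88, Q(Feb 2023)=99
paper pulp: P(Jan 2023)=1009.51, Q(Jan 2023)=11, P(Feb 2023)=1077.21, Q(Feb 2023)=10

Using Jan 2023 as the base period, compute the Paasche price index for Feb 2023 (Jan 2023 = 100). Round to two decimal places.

108.83

Paasche price index uses current-period quantities as weights.
ΣP(Feb 2023)·Q(Feb 2023) = 33.30×18 + 15.88×99 + 1077.21×10 = 599.4 + 1572.12 + 10772.1 = 12943.62
ΣP(Jan 2023)·Q(Feb 2023) = 32.34×18 + 12.28×99 + 1009.51×10 = 582.12 + 1215.72 + 10095.1 = 11892.94
Index = 12943.62 / 11892.94 × 100 = 108.8345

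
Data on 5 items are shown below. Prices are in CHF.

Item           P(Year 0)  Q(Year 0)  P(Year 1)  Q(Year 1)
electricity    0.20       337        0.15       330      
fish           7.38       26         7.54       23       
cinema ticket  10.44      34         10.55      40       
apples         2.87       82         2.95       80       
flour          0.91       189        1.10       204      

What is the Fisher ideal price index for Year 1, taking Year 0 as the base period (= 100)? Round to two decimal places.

103.36

Laspeyres component (base-period weights):
ΣP(Year 1)Q(Year 0) = 0.15×337 + 7.54×26 + 10.55×34 + 2.95×82 + 1.10×189 = 50.55 + 196.04 + 358.7 + 241.9 + 207.9 = 1055.09
ΣP(Year 0)Q(Year 0) = 0.20×337 + 7.38×26 + 10.44×34 + 2.87×82 + 0.91×189 = 67.4 + 191.88 + 354.96 + 235.34 + 171.99 = 1021.57
L = 1055.09 / 1021.57 × 100 = 103.2812
Paasche component (current-period weights):
ΣP(Year 1)Q(Year 1) = 0.15×330 + 7.54×23 + 10.55×40 + 2.95×80 + 1.10×204 = 49.5 + 173.42 + 422 + 236 + 224.4 = 1105.32
ΣP(Year 0)Q(Year 1) = 0.20×330 + 7.38×23 + 10.44×40 + 2.87×80 + 0.91×204 = 66 + 169.74 + 417.6 + 229.6 + 185.64 = 1068.58
P = 1105.32 / 1068.58 × 100 = 103.4382
Fisher = √(L × P) = √(103.2812 × 103.4382) = 103.3597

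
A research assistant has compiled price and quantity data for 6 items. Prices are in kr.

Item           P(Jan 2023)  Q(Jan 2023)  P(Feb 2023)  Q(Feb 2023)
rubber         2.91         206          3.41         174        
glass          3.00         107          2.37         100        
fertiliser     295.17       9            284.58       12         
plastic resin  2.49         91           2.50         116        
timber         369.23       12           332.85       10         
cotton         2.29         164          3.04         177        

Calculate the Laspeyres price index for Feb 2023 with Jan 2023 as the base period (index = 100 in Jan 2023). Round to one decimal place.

95.7

Laspeyres price index uses base-period quantities as weights.
ΣP(Feb 2023)·Q(Jan 2023) = 3.41×206 + 2.37×107 + 284.58×9 + 2.50×91 + 332.85×12 + 3.04×164 = 702.46 + 253.59 + 2561.22 + 227.5 + 3994.2 + 498.56 = 8237.53
ΣP(Jan 2023)·Q(Jan 2023) = 2.91×206 + 3.00×107 + 295.17×9 + 2.49×91 + 369.23×12 + 2.29×164 = 599.46 + 321 + 2656.53 + 226.59 + 4430.76 + 375.56 = 8609.9
Index = 8237.53 / 8609.9 × 100 = 95.6751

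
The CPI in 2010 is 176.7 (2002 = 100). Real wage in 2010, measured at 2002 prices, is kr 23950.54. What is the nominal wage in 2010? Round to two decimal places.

42320.60

Nominal = Real × (Index/100) = 23950.54 × (176.7/100)
        = 23950.54 × 1.767 = 42320.6042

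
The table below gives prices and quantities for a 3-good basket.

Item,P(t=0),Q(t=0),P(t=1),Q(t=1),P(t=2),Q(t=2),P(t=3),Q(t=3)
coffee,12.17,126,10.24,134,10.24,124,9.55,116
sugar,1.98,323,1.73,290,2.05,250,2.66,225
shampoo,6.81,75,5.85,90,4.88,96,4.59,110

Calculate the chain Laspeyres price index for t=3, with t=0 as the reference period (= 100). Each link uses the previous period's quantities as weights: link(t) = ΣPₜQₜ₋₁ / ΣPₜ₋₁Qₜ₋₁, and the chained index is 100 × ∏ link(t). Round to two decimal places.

86.93

Link t=0→t=1:
ΣP(t=1)Q(t=0) = 10.24×126 + 1.73×323 + 5.85×75 = 1290.24 + 558.79 + 438.75 = 2287.78
ΣP(t=0)Q(t=0) = 12.17×126 + 1.98×323 + 6.81×75 = 1533.42 + 639.54 + 510.75 = 2683.71
link = 2287.78/2683.71 = 0.852469
Link t=1→t=2:
ΣP(t=2)Q(t=1) = 10.24×134 + 2.05×290 + 4.88×90 = 1372.16 + 594.5 + 439.2 = 2405.86
ΣP(t=1)Q(t=1) = 10.24×134 + 1.73×290 + 5.85×90 = 1372.16 + 501.7 + 526.5 = 2400.36
link = 2405.86/2400.36 = 1.002291
Link t=2→t=3:
ΣP(t=3)Q(t=2) = 9.55×124 + 2.66×250 + 4.59×96 = 1184.2 + 665 + 440.64 = 2289.84
ΣP(t=2)Q(t=2) = 10.24×124 + 2.05×250 + 4.88×96 = 1269.76 + 512.5 + 468.48 = 2250.74
link = 2289.84/2250.74 = 1.017372
Chained index = 100 × 0.852469 × 1.002291 × 1.017372 = 86.9266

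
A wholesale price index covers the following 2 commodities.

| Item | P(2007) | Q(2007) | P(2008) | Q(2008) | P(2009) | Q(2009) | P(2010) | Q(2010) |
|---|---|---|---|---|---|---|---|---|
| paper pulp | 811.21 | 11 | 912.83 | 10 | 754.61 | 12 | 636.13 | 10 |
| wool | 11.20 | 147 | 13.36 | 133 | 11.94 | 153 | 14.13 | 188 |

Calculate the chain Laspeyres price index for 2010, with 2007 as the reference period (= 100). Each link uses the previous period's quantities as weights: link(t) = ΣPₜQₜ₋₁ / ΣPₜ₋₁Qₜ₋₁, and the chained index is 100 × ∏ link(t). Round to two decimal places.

85.63

Link 2007→2008:
ΣP(2008)Q(2007) = 912.83×11 + 13.36×147 = 10041.13 + 1963.92 = 12005.05
ΣP(2007)Q(2007) = 811.21×11 + 11.20×147 = 8923.31 + 1646.4 = 10569.71
link = 12005.05/10569.71 = 1.135797
Link 2008→2009:
ΣP(2009)Q(2008) = 754.61×10 + 11.94×133 = 7546.1 + 1588.02 = 9134.12
ΣP(2008)Q(2008) = 912.83×10 + 13.36×133 = 9128.3 + 1776.88 = 10905.18
link = 9134.12/10905.18 = 0.837595
Link 2009→2010:
ΣP(2010)Q(2009) = 636.13×12 + 14.13×153 = 7633.56 + 2161.89 = 9795.45
ΣP(2009)Q(2009) = 754.61×12 + 11.94×153 = 9055.32 + 1826.82 = 10882.14
link = 9795.45/10882.14 = 0.900140
Chained index = 100 × 1.135797 × 0.837595 × 0.900140 = 85.6337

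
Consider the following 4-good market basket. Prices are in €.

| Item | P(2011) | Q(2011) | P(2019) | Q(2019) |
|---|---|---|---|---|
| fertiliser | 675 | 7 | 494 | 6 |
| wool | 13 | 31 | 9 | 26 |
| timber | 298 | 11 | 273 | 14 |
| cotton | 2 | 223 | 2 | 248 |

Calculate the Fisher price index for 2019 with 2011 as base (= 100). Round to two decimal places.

82.08

Laspeyres component (base-period weights):
ΣP(2019)Q(2011) = 494×7 + 9×31 + 273×11 + 2×223 = 3458 + 279 + 3003 + 446 = 7186
ΣP(2011)Q(2011) = 675×7 + 13×31 + 298×11 + 2×223 = 4725 + 403 + 3278 + 446 = 8852
L = 7186 / 8852 × 100 = 81.1794
Paasche component (current-period weights):
ΣP(2019)Q(2019) = 494×6 + 9×26 + 273×14 + 2×248 = 2964 + 234 + 3822 + 496 = 7516
ΣP(2011)Q(2019) = 675×6 + 13×26 + 298×14 + 2×248 = 4050 + 338 + 4172 + 496 = 9056
P = 7516 / 9056 × 100 = 82.9947
Fisher = √(L × P) = √(81.1794 × 82.9947) = 82.0820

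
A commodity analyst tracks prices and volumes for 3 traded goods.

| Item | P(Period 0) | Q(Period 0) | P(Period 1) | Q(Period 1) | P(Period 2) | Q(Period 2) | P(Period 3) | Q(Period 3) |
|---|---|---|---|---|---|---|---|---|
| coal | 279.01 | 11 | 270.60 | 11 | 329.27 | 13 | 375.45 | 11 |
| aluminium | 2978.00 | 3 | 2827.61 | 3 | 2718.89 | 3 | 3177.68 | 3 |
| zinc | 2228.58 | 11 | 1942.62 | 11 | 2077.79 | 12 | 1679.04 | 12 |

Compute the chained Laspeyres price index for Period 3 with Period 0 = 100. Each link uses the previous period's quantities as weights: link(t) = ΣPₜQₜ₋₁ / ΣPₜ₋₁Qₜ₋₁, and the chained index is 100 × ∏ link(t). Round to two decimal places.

87.72

Link Period 0→Period 1:
ΣP(Period 1)Q(Period 0) = 270.60×11 + 2827.61×3 + 1942.62×11 = 2976.6 + 8482.83 + 21368.82 = 32828.25
ΣP(Period 0)Q(Period 0) = 279.01×11 + 2978.00×3 + 2228.58×11 = 3069.11 + 8934 + 24514.38 = 36517.49
link = 32828.25/36517.49 = 0.898973
Link Period 1→Period 2:
ΣP(Period 2)Q(Period 1) = 329.27×11 + 2718.89×3 + 2077.79×11 = 3621.97 + 8156.67 + 22855.69 = 34634.33
ΣP(Period 1)Q(Period 1) = 270.60×11 + 2827.61×3 + 1942.62×11 = 2976.6 + 8482.83 + 21368.82 = 32828.25
link = 34634.33/32828.25 = 1.055016
Link Period 2→Period 3:
ΣP(Period 3)Q(Period 2) = 375.45×13 + 3177.68×3 + 1679.04×12 = 4880.85 + 9533.04 + 20148.48 = 34562.37
ΣP(Period 2)Q(Period 2) = 329.27×13 + 2718.89×3 + 2077.79×12 = 4280.51 + 8156.67 + 24933.48 = 37370.66
link = 34562.37/37370.66 = 0.924853
Chained index = 100 × 0.898973 × 1.055016 × 0.924853 = 87.7160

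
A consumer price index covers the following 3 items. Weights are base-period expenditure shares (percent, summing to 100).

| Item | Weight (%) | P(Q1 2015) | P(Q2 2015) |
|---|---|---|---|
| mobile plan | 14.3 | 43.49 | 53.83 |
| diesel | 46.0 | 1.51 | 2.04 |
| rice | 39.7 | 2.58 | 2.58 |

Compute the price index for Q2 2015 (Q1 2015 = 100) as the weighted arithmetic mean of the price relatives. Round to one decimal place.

mobile plan: 14.3 × (53.83/43.49) = 14.3 × 1.237756 = 17.6999
diesel: 46.0 × (2.04/1.51) = 46.0 × 1.350993 = 62.1457
rice: 39.7 × (2.58/2.58) = 39.7 × 1.000000 = 39.7000
Index = Σ wᵢ·(p₁ᵢ/p₀ᵢ) = 17.6999 + 62.1457 + 39.7000 = 119.5456

119.5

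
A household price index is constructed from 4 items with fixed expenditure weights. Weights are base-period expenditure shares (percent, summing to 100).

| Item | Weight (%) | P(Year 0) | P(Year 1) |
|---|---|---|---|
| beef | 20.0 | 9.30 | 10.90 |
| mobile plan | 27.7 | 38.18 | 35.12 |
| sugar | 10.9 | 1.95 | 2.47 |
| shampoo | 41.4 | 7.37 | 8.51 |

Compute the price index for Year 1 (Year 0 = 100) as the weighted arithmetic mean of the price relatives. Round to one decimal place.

beef: 20.0 × (10.90/9.30) = 20.0 × 1.172043 = 23.4409
mobile plan: 27.7 × (35.12/38.18) = 27.7 × 0.919853 = 25.4799
sugar: 10.9 × (2.47/1.95) = 10.9 × 1.266667 = 13.8067
shampoo: 41.4 × (8.51/7.37) = 41.4 × 1.154681 = 47.8038
Index = Σ wᵢ·(p₁ᵢ/p₀ᵢ) = 23.4409 + 25.4799 + 13.8067 + 47.8038 = 110.5313

110.5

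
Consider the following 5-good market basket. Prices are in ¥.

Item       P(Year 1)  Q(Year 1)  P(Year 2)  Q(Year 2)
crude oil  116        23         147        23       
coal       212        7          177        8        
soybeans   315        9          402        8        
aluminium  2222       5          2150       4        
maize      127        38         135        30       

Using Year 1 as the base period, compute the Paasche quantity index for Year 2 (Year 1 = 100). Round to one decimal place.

85.7

Paasche quantity index uses current-period prices as weights.
ΣP(Year 2)·Q(Year 2) = 147×23 + 177×8 + 402×8 + 2150×4 + 135×30 = 3381 + 1416 + 3216 + 8600 + 4050 = 20663
ΣP(Year 2)·Q(Year 1) = 147×23 + 177×7 + 402×9 + 2150×5 + 135×38 = 3381 + 1239 + 3618 + 10750 + 5130 = 24118
Index = 20663 / 24118 × 100 = 85.6746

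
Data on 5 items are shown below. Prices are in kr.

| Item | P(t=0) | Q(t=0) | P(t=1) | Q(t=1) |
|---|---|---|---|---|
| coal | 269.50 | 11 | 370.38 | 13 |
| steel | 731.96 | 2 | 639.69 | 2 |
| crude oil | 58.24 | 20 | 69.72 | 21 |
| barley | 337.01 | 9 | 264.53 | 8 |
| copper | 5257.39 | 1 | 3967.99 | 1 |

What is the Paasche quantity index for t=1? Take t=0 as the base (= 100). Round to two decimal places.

104.17

Paasche quantity index uses current-period prices as weights.
ΣP(t=1)·Q(t=1) = 370.38×13 + 639.69×2 + 69.72×21 + 264.53×8 + 3967.99×1 = 4814.94 + 1279.38 + 1464.12 + 2116.24 + 3967.99 = 13642.67
ΣP(t=1)·Q(t=0) = 370.38×11 + 639.69×2 + 69.72×20 + 264.53×9 + 3967.99×1 = 4074.18 + 1279.38 + 1394.4 + 2380.77 + 3967.99 = 13096.72
Index = 13642.67 / 13096.72 × 100 = 104.1686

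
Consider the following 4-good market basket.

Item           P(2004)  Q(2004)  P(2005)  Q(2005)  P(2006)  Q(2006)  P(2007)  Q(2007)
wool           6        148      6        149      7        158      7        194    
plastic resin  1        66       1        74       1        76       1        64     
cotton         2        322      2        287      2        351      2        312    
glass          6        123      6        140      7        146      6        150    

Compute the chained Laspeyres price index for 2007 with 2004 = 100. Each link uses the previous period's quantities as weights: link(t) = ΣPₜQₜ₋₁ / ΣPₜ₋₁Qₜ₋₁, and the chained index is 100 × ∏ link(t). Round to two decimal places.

Link 2004→2005:
ΣP(2005)Q(2004) = 6×148 + 1×66 + 2×322 + 6×123 = 888 + 66 + 644 + 738 = 2336
ΣP(2004)Q(2004) = 6×148 + 1×66 + 2×322 + 6×123 = 888 + 66 + 644 + 738 = 2336
link = 2336/2336 = 1.000000
Link 2005→2006:
ΣP(2006)Q(2005) = 7×149 + 1×74 + 2×287 + 7×140 = 1043 + 74 + 574 + 980 = 2671
ΣP(2005)Q(2005) = 6×149 + 1×74 + 2×287 + 6×140 = 894 + 74 + 574 + 840 = 2382
link = 2671/2382 = 1.121327
Link 2006→2007:
ΣP(2007)Q(2006) = 7×158 + 1×76 + 2×351 + 6×146 = 1106 + 76 + 702 + 876 = 2760
ΣP(2006)Q(2006) = 7×158 + 1×76 + 2×351 + 7×146 = 1106 + 76 + 702 + 1022 = 2906
link = 2760/2906 = 0.949759
Chained index = 100 × 1.000000 × 1.121327 × 0.949759 = 106.4990

106.50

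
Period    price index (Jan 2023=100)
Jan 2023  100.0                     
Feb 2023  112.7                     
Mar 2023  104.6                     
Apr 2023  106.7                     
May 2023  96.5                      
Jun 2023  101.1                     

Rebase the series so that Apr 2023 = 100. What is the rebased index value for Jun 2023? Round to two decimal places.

Rebased(Jun 2023) = 101.1 / 106.7 × 100 = 94.7516

94.75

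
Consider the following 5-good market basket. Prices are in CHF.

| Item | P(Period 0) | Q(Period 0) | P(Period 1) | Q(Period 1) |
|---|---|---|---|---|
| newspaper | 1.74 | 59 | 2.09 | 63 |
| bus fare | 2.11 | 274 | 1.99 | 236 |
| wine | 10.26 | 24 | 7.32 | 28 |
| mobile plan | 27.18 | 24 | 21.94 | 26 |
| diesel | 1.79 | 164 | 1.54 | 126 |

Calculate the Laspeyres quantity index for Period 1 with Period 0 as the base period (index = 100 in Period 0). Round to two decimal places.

97.55

Laspeyres quantity index uses base-period prices as weights.
ΣP(Period 0)·Q(Period 1) = 1.74×63 + 2.11×236 + 10.26×28 + 27.18×26 + 1.79×126 = 109.62 + 497.96 + 287.28 + 706.68 + 225.54 = 1827.08
ΣP(Period 0)·Q(Period 0) = 1.74×59 + 2.11×274 + 10.26×24 + 27.18×24 + 1.79×164 = 102.66 + 578.14 + 246.24 + 652.32 + 293.56 = 1872.92
Index = 1827.08 / 1872.92 × 100 = 97.5525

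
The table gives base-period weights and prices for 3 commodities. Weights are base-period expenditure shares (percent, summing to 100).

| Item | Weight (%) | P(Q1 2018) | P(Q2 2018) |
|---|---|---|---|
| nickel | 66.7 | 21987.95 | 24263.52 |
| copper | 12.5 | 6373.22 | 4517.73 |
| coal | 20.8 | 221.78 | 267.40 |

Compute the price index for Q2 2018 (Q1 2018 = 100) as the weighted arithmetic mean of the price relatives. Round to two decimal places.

nickel: 66.7 × (24263.52/21987.95) = 66.7 × 1.103492 = 73.6029
copper: 12.5 × (4517.73/6373.22) = 12.5 × 0.708861 = 8.8608
coal: 20.8 × (267.40/221.78) = 20.8 × 1.205699 = 25.0785
Index = Σ wᵢ·(p₁ᵢ/p₀ᵢ) = 73.6029 + 8.8608 + 25.0785 = 107.5422

107.54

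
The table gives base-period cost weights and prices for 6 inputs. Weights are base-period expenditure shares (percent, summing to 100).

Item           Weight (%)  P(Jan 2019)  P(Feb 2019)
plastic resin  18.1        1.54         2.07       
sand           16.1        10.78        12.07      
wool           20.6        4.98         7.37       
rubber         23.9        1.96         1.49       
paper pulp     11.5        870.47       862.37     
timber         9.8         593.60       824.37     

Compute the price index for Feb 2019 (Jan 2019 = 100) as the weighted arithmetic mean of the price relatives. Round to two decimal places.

plastic resin: 18.1 × (2.07/1.54) = 18.1 × 1.344156 = 24.3292
sand: 16.1 × (12.07/10.78) = 16.1 × 1.119666 = 18.0266
wool: 20.6 × (7.37/4.98) = 20.6 × 1.479920 = 30.4863
rubber: 23.9 × (1.49/1.96) = 23.9 × 0.760204 = 18.1689
paper pulp: 11.5 × (862.37/870.47) = 11.5 × 0.990695 = 11.3930
timber: 9.8 × (824.37/593.60) = 9.8 × 1.388763 = 13.6099
Index = Σ wᵢ·(p₁ᵢ/p₀ᵢ) = 24.3292 + 18.0266 + 30.4863 + 18.1689 + 11.3930 + 13.6099 = 116.0139

116.01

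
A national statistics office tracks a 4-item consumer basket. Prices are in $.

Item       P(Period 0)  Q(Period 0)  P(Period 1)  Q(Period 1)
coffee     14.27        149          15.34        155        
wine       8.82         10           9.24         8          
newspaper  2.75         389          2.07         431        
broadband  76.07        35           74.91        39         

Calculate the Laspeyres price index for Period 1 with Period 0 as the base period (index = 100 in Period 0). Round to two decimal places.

97.62

Laspeyres price index uses base-period quantities as weights.
ΣP(Period 1)·Q(Period 0) = 15.34×149 + 9.24×10 + 2.07×389 + 74.91×35 = 2285.66 + 92.4 + 805.23 + 2621.85 = 5805.14
ΣP(Period 0)·Q(Period 0) = 14.27×149 + 8.82×10 + 2.75×389 + 76.07×35 = 2126.23 + 88.2 + 1069.75 + 2662.45 = 5946.63
Index = 5805.14 / 5946.63 × 100 = 97.6207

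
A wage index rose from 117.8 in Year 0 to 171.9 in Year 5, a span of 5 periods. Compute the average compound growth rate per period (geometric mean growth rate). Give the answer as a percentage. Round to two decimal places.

7.85%

Growth factor = (171.9/117.8)^(1/5) = (1.459253)^(1/5) = 1.078515
Growth rate = 1.078515 − 1 = 0.078515 = 7.8515%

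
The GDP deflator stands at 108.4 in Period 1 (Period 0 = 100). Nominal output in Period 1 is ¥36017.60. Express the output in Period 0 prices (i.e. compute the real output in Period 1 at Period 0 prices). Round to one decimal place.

Real = Nominal ÷ (Index/100) = 36017.60 ÷ (108.4/100)
     = 36017.60 ÷ 1.084 = 33226.5683

33226.6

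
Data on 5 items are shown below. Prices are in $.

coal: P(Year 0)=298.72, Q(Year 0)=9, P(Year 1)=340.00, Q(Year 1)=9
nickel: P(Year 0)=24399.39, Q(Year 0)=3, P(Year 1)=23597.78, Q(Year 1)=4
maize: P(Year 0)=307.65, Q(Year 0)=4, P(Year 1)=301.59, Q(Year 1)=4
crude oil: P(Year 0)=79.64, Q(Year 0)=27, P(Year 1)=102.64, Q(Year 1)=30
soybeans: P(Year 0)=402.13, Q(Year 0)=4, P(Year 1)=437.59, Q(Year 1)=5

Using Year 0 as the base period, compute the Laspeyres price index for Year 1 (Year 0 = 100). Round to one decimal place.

Laspeyres price index uses base-period quantities as weights.
ΣP(Year 1)·Q(Year 0) = 340.00×9 + 23597.78×3 + 301.59×4 + 102.64×27 + 437.59×4 = 3060 + 70793.34 + 1206.36 + 2771.28 + 1750.36 = 79581.34
ΣP(Year 0)·Q(Year 0) = 298.72×9 + 24399.39×3 + 307.65×4 + 79.64×27 + 402.13×4 = 2688.48 + 73198.17 + 1230.6 + 2150.28 + 1608.52 = 80876.05
Index = 79581.34 / 80876.05 × 100 = 98.3991

98.4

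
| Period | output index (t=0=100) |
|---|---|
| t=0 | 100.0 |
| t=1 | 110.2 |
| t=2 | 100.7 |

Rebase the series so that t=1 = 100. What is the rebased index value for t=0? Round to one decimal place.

90.7

Rebased(t=0) = 100.0 / 110.2 × 100 = 90.7441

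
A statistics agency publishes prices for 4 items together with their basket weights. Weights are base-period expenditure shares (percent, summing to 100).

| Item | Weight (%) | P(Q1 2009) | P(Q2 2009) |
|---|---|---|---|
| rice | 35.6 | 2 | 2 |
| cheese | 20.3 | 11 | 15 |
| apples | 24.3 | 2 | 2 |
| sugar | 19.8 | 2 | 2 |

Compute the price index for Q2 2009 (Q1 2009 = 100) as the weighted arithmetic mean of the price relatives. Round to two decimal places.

107.38

rice: 35.6 × (2/2) = 35.6 × 1.000000 = 35.6000
cheese: 20.3 × (15/11) = 20.3 × 1.363636 = 27.6818
apples: 24.3 × (2/2) = 24.3 × 1.000000 = 24.3000
sugar: 19.8 × (2/2) = 19.8 × 1.000000 = 19.8000
Index = Σ wᵢ·(p₁ᵢ/p₀ᵢ) = 35.6000 + 27.6818 + 24.3000 + 19.8000 = 107.3818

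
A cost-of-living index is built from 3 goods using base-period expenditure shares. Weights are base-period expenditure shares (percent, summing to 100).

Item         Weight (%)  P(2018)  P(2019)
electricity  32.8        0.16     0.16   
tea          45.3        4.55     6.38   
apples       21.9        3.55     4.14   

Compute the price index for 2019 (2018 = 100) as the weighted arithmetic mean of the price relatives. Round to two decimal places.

electricity: 32.8 × (0.16/0.16) = 32.8 × 1.000000 = 32.8000
tea: 45.3 × (6.38/4.55) = 45.3 × 1.402198 = 63.5196
apples: 21.9 × (4.14/3.55) = 21.9 × 1.166197 = 25.5397
Index = Σ wᵢ·(p₁ᵢ/p₀ᵢ) = 32.8000 + 63.5196 + 25.5397 = 121.8593

121.86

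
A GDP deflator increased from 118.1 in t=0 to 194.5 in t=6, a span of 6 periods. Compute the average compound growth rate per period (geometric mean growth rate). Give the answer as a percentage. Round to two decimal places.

8.67%

Growth factor = (194.5/118.1)^(1/6) = (1.646909)^(1/6) = 1.086705
Growth rate = 1.086705 − 1 = 0.086705 = 8.6705%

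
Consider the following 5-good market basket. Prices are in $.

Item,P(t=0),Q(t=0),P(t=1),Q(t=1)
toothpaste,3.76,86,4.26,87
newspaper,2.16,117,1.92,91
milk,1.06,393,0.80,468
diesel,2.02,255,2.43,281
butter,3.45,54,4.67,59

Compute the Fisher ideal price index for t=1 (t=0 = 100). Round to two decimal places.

104.89

Laspeyres component (base-period weights):
ΣP(t=1)Q(t=0) = 4.26×86 + 1.92×117 + 0.80×393 + 2.43×255 + 4.67×54 = 366.36 + 224.64 + 314.4 + 619.65 + 252.18 = 1777.23
ΣP(t=0)Q(t=0) = 3.76×86 + 2.16×117 + 1.06×393 + 2.02×255 + 3.45×54 = 323.36 + 252.72 + 416.58 + 515.1 + 186.3 = 1694.06
L = 1777.23 / 1694.06 × 100 = 104.9095
Paasche component (current-period weights):
ΣP(t=1)Q(t=1) = 4.26×87 + 1.92×91 + 0.80×468 + 2.43×281 + 4.67×59 = 370.62 + 174.72 + 374.4 + 682.83 + 275.53 = 1878.1
ΣP(t=0)Q(t=1) = 3.76×87 + 2.16×91 + 1.06×468 + 2.02×281 + 3.45×59 = 327.12 + 196.56 + 496.08 + 567.62 + 203.55 = 1790.93
P = 1878.1 / 1790.93 × 100 = 104.8673
Fisher = √(L × P) = √(104.9095 × 104.8673) = 104.8884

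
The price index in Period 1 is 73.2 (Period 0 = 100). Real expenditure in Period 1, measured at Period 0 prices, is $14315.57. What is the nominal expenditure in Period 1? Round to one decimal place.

10479.0

Nominal = Real × (Index/100) = 14315.57 × (73.2/100)
        = 14315.57 × 0.732 = 10478.9972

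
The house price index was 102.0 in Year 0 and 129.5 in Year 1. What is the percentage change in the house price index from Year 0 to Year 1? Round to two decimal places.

26.96%

Change = (129.5 − 102.0) / 102.0 × 100
       = 27.5 / 102.0 × 100 = 26.9608%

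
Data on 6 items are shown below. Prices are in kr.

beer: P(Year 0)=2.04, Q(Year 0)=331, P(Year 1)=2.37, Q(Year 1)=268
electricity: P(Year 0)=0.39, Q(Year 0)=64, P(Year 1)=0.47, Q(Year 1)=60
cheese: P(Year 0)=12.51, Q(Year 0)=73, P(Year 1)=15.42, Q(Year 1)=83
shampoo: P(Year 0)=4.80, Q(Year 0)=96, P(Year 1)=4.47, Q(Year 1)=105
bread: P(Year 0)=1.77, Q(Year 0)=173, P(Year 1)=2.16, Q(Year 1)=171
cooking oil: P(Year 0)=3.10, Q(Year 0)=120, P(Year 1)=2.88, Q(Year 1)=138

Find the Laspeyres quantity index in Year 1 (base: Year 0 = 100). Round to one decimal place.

103.3

Laspeyres quantity index uses base-period prices as weights.
ΣP(Year 0)·Q(Year 1) = 2.04×268 + 0.39×60 + 12.51×83 + 4.80×105 + 1.77×171 + 3.10×138 = 546.72 + 23.4 + 1038.33 + 504 + 302.67 + 427.8 = 2842.92
ΣP(Year 0)·Q(Year 0) = 2.04×331 + 0.39×64 + 12.51×73 + 4.80×96 + 1.77×173 + 3.10×120 = 675.24 + 24.96 + 913.23 + 460.8 + 306.21 + 372 = 2752.44
Index = 2842.92 / 2752.44 × 100 = 103.2873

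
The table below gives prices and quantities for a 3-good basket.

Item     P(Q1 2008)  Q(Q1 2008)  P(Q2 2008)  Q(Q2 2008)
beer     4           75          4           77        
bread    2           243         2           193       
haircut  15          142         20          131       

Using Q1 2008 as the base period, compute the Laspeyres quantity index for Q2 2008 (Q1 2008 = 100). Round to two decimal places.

Laspeyres quantity index uses base-period prices as weights.
ΣP(Q1 2008)·Q(Q2 2008) = 4×77 + 2×193 + 15×131 = 308 + 386 + 1965 = 2659
ΣP(Q1 2008)·Q(Q1 2008) = 4×75 + 2×243 + 15×142 = 300 + 486 + 2130 = 2916
Index = 2659 / 2916 × 100 = 91.1866

91.19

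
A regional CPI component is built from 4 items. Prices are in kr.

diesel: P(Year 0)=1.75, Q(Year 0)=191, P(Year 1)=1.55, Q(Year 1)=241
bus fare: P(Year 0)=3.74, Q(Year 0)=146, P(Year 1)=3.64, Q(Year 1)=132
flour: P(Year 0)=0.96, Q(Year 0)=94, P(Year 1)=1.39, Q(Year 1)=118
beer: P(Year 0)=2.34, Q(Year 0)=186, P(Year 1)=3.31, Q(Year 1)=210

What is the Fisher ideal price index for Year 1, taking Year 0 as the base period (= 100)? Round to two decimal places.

Laspeyres component (base-period weights):
ΣP(Year 1)Q(Year 0) = 1.55×191 + 3.64×146 + 1.39×94 + 3.31×186 = 296.05 + 531.44 + 130.66 + 615.66 = 1573.81
ΣP(Year 0)Q(Year 0) = 1.75×191 + 3.74×146 + 0.96×94 + 2.34×186 = 334.25 + 546.04 + 90.24 + 435.24 = 1405.77
L = 1573.81 / 1405.77 × 100 = 111.9536
Paasche component (current-period weights):
ΣP(Year 1)Q(Year 1) = 1.55×241 + 3.64×132 + 1.39×118 + 3.31×210 = 373.55 + 480.48 + 164.02 + 695.1 = 1713.15
ΣP(Year 0)Q(Year 1) = 1.75×241 + 3.74×132 + 0.96×118 + 2.34×210 = 421.75 + 493.68 + 113.28 + 491.4 = 1520.11
P = 1713.15 / 1520.11 × 100 = 112.6991
Fisher = √(L × P) = √(111.9536 × 112.6991) = 112.3257

112.33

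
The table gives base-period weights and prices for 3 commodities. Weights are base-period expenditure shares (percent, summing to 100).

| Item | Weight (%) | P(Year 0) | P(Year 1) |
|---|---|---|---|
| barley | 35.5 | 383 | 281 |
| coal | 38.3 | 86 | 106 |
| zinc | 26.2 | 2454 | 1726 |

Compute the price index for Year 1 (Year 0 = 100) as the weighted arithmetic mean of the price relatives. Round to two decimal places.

91.68

barley: 35.5 × (281/383) = 35.5 × 0.733681 = 26.0457
coal: 38.3 × (106/86) = 38.3 × 1.232558 = 47.2070
zinc: 26.2 × (1726/2454) = 26.2 × 0.703341 = 18.4275
Index = Σ wᵢ·(p₁ᵢ/p₀ᵢ) = 26.0457 + 47.2070 + 18.4275 = 91.6802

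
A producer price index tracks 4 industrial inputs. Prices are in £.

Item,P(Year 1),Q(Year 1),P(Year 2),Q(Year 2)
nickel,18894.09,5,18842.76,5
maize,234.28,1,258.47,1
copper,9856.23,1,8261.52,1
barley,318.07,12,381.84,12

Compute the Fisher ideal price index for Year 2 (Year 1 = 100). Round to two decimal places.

99.02

Laspeyres component (base-period weights):
ΣP(Year 2)Q(Year 1) = 18842.76×5 + 258.47×1 + 8261.52×1 + 381.84×12 = 94213.8 + 258.47 + 8261.52 + 4582.08 = 107315.87
ΣP(Year 1)Q(Year 1) = 18894.09×5 + 234.28×1 + 9856.23×1 + 318.07×12 = 94470.45 + 234.28 + 9856.23 + 3816.84 = 108377.8
L = 107315.87 / 108377.8 × 100 = 99.0202
Paasche component (current-period weights):
ΣP(Year 2)Q(Year 2) = 18842.76×5 + 258.47×1 + 8261.52×1 + 381.84×12 = 94213.8 + 258.47 + 8261.52 + 4582.08 = 107315.87
ΣP(Year 1)Q(Year 2) = 18894.09×5 + 234.28×1 + 9856.23×1 + 318.07×12 = 94470.45 + 234.28 + 9856.23 + 3816.84 = 108377.8
P = 107315.87 / 108377.8 × 100 = 99.0202
Fisher = √(L × P) = √(99.0202 × 99.0202) = 99.0202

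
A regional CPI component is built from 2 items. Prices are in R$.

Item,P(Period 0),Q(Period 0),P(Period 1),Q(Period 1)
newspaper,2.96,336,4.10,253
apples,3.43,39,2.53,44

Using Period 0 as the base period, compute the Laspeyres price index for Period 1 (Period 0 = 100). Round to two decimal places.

Laspeyres price index uses base-period quantities as weights.
ΣP(Period 1)·Q(Period 0) = 4.10×336 + 2.53×39 = 1377.6 + 98.67 = 1476.27
ΣP(Period 0)·Q(Period 0) = 2.96×336 + 3.43×39 = 994.56 + 133.77 = 1128.33
Index = 1476.27 / 1128.33 × 100 = 130.8367

130.84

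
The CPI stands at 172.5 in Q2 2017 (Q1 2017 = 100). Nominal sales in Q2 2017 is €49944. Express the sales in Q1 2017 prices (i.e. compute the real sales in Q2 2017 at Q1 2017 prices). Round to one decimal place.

Real = Nominal ÷ (Index/100) = 49944 ÷ (172.5/100)
     = 49944 ÷ 1.725 = 28953.0435

28953.0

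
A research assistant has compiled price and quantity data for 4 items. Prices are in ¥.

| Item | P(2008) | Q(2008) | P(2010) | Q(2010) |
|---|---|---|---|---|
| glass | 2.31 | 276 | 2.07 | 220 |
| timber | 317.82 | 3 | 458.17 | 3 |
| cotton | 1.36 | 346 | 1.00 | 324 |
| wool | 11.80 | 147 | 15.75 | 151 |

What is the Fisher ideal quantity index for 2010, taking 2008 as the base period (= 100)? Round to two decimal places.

Laspeyres component (base-period weights):
ΣP(2008)Q(2010) = 2.31×220 + 317.82×3 + 1.36×324 + 11.80×151 = 508.2 + 953.46 + 440.64 + 1781.8 = 3684.1
ΣP(2008)Q(2008) = 2.31×276 + 317.82×3 + 1.36×346 + 11.80×147 = 637.56 + 953.46 + 470.56 + 1734.6 = 3796.18
L = 3684.1 / 3796.18 × 100 = 97.0476
Paasche component (current-period weights):
ΣP(2010)Q(2010) = 2.07×220 + 458.17×3 + 1.00×324 + 15.75×151 = 455.4 + 1374.51 + 324 + 2378.25 = 4532.16
ΣP(2010)Q(2008) = 2.07×276 + 458.17×3 + 1.00×346 + 15.75×147 = 571.32 + 1374.51 + 346 + 2315.25 = 4607.08
P = 4532.16 / 4607.08 × 100 = 98.3738
Fisher = √(L × P) = √(97.0476 × 98.3738) = 97.7084

97.71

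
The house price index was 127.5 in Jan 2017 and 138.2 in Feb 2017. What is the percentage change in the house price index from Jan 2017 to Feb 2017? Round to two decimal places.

8.39%

Change = (138.2 − 127.5) / 127.5 × 100
       = 10.7 / 127.5 × 100 = 8.3922%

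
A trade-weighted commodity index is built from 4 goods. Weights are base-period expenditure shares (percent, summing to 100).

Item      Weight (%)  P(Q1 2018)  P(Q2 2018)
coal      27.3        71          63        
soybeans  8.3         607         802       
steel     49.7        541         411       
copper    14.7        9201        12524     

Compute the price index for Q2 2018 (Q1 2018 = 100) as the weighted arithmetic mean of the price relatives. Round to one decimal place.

93.0

coal: 27.3 × (63/71) = 27.3 × 0.887324 = 24.2239
soybeans: 8.3 × (802/607) = 8.3 × 1.321252 = 10.9664
steel: 49.7 × (411/541) = 49.7 × 0.759704 = 37.7573
copper: 14.7 × (12524/9201) = 14.7 × 1.361156 = 20.0090
Index = Σ wᵢ·(p₁ᵢ/p₀ᵢ) = 24.2239 + 10.9664 + 37.7573 + 20.0090 = 92.9566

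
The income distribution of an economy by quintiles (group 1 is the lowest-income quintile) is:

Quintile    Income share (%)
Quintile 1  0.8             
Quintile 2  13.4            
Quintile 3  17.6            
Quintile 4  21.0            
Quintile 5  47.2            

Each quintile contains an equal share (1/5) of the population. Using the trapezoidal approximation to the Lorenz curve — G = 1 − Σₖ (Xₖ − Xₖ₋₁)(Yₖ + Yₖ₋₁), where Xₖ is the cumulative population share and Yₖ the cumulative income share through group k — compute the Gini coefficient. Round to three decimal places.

0.402

Cumulative income shares Yₖ: 0.0080, 0.1420, 0.3180, 0.5280, 1.0000
Σ (Xₖ−Xₖ₋₁)(Yₖ+Yₖ₋₁) = (1/5)(0.0080+0.0000) + (1/5)(0.1420+0.0080) + (1/5)(0.3180+0.1420) + (1/5)(0.5280+0.3180) + (1/5)(1.0000+0.5280)
  = 0.0016 + 0.0300 + 0.0920 + 0.1692 + 0.3056 = 0.5984
G = 1 − 0.5984 = 0.4016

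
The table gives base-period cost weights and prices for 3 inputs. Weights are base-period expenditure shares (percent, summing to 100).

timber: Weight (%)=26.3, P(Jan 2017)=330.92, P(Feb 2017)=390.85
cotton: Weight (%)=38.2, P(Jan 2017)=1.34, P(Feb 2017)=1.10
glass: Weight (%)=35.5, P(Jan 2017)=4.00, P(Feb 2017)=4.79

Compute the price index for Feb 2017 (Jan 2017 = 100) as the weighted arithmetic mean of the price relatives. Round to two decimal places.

104.93

timber: 26.3 × (390.85/330.92) = 26.3 × 1.181101 = 31.0630
cotton: 38.2 × (1.10/1.34) = 38.2 × 0.820896 = 31.3582
glass: 35.5 × (4.79/4.00) = 35.5 × 1.197500 = 42.5112
Index = Σ wᵢ·(p₁ᵢ/p₀ᵢ) = 31.0630 + 31.3582 + 42.5112 = 104.9324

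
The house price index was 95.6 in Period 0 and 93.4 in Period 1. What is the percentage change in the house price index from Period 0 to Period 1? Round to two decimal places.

-2.30%

Change = (93.4 − 95.6) / 95.6 × 100
       = -2.2 / 95.6 × 100 = -2.3013%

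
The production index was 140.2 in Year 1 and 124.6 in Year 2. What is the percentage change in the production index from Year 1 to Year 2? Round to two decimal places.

Change = (124.6 − 140.2) / 140.2 × 100
       = -15.6 / 140.2 × 100 = -11.1270%

-11.13%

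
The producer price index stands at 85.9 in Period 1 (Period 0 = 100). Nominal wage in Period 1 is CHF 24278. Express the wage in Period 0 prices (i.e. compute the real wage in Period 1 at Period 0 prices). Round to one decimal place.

Real = Nominal ÷ (Index/100) = 24278 ÷ (85.9/100)
     = 24278 ÷ 0.859 = 28263.0966

28263.1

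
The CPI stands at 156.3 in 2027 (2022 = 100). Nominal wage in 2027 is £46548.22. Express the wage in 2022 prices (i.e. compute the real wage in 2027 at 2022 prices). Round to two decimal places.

Real = Nominal ÷ (Index/100) = 46548.22 ÷ (156.3/100)
     = 46548.22 ÷ 1.563 = 29781.3308

29781.33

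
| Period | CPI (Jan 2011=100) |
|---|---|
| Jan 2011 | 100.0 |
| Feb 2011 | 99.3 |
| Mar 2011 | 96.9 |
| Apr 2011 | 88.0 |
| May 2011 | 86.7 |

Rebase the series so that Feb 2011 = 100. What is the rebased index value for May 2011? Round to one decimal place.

87.3

Rebased(May 2011) = 86.7 / 99.3 × 100 = 87.3112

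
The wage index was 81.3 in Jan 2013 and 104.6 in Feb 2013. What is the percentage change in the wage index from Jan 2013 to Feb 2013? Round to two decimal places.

28.66%

Change = (104.6 − 81.3) / 81.3 × 100
       = 23.3 / 81.3 × 100 = 28.6593%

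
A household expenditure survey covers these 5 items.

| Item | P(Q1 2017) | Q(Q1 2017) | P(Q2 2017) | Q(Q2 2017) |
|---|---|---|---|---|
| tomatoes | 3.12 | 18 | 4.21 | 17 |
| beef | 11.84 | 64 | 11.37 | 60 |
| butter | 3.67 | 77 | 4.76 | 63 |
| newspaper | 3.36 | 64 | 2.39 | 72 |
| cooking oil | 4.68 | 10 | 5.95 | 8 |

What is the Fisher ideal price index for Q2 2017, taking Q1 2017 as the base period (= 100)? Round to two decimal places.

Laspeyres component (base-period weights):
ΣP(Q2 2017)Q(Q1 2017) = 4.21×18 + 11.37×64 + 4.76×77 + 2.39×64 + 5.95×10 = 75.78 + 727.68 + 366.52 + 152.96 + 59.5 = 1382.44
ΣP(Q1 2017)Q(Q1 2017) = 3.12×18 + 11.84×64 + 3.67×77 + 3.36×64 + 4.68×10 = 56.16 + 757.76 + 282.59 + 215.04 + 46.8 = 1358.35
L = 1382.44 / 1358.35 × 100 = 101.7735
Paasche component (current-period weights):
ΣP(Q2 2017)Q(Q2 2017) = 4.21×17 + 11.37×60 + 4.76×63 + 2.39×72 + 5.95×8 = 71.57 + 682.2 + 299.88 + 172.08 + 47.6 = 1273.33
ΣP(Q1 2017)Q(Q2 2017) = 3.12×17 + 11.84×60 + 3.67×63 + 3.36×72 + 4.68×8 = 53.04 + 710.4 + 231.21 + 241.92 + 37.44 = 1274.01
P = 1273.33 / 1274.01 × 100 = 99.9466
Fisher = √(L × P) = √(101.7735 × 99.9466) = 100.8559

100.86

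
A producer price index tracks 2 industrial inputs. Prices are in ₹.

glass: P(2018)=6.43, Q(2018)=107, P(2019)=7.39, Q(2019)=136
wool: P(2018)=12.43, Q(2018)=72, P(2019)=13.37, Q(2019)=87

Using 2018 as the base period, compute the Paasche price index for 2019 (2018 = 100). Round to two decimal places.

110.86

Paasche price index uses current-period quantities as weights.
ΣP(2019)·Q(2019) = 7.39×136 + 13.37×87 = 1005.04 + 1163.19 = 2168.23
ΣP(2018)·Q(2019) = 6.43×136 + 12.43×87 = 874.48 + 1081.41 = 1955.89
Index = 2168.23 / 1955.89 × 100 = 110.8564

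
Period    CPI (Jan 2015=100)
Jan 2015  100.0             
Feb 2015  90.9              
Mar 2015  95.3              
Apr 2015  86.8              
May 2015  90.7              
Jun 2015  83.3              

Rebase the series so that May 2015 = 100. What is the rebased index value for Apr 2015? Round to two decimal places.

95.70

Rebased(Apr 2015) = 86.8 / 90.7 × 100 = 95.7001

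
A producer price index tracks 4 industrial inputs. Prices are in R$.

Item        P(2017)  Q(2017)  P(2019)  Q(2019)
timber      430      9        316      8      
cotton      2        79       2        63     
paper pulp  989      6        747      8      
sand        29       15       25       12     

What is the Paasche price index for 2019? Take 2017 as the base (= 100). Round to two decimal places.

Paasche price index uses current-period quantities as weights.
ΣP(2019)·Q(2019) = 316×8 + 2×63 + 747×8 + 25×12 = 2528 + 126 + 5976 + 300 = 8930
ΣP(2017)·Q(2019) = 430×8 + 2×63 + 989×8 + 29×12 = 3440 + 126 + 7912 + 348 = 11826
Index = 8930 / 11826 × 100 = 75.5116

75.51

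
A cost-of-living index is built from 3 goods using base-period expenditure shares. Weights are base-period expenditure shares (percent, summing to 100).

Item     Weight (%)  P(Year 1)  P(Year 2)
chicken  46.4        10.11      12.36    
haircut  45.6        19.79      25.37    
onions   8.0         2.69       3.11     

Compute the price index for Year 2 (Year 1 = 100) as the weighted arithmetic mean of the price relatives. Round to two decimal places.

124.43

chicken: 46.4 × (12.36/10.11) = 46.4 × 1.222552 = 56.7264
haircut: 45.6 × (25.37/19.79) = 45.6 × 1.281961 = 58.4574
onions: 8.0 × (3.11/2.69) = 8.0 × 1.156134 = 9.2491
Index = Σ wᵢ·(p₁ᵢ/p₀ᵢ) = 56.7264 + 58.4574 + 9.2491 = 124.4329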